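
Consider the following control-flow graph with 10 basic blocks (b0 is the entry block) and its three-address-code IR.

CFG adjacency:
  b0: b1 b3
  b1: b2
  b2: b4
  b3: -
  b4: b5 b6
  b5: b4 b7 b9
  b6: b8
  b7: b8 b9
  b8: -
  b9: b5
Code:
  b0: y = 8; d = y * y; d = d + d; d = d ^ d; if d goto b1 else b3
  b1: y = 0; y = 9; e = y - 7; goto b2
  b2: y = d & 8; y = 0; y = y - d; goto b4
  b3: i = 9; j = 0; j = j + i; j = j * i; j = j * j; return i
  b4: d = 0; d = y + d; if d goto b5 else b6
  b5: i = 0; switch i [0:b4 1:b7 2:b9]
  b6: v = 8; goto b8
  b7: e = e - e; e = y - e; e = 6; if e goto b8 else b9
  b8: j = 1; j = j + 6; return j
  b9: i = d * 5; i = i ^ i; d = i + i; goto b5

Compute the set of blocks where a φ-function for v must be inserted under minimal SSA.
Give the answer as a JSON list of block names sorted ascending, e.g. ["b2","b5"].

Answer: ["b8"]

Working:
idom tree: b1←b0 b2←b1 b3←b0 b4←b2 b5←b4 b6←b4 b7←b5 b8←b4 b9←b5
Dom∩ at merges:
  b4: preds {b2,b5}: {b0,b1,b2} ∩ {b0,b1,b2,b4,b5} = {b0,b1,b2}; idom=b2
  b5: preds {b4,b9}: {b0,b1,b2,b4} ∩ {b0,b1,b2,b4,b5,b9} = {b0,b1,b2,b4}; idom=b4
  b8: preds {b6,b7}: {b0,b1,b2,b4,b6} ∩ {b0,b1,b2,b4,b5,b7} = {b0,b1,b2,b4}; idom=b4
  b9: preds {b5,b7}: {b0,b1,b2,b4,b5} ∩ {b0,b1,b2,b4,b5,b7} = {b0,b1,b2,b4,b5}; idom=b5

DF derivation:
  b4←b2: walk · to b2
  b4←b5: walk b5→b4 to b2
  b5←b4: walk · to b4
  b5←b9: walk b9→b5 to b4
  b8←b6: walk b6 to b4
  b8←b7: walk b7→b5 to b4
  b9←b5: walk · to b5
  b9←b7: walk b7 to b5
  b0 → ∅
  b1 → ∅
  b2 → ∅
  b3 → ∅
  b4 → {b4}
  b5 → {b4,b5,b8}
  b6 → {b8}
  b7 → {b8,b9}
  b8 → ∅
  b9 → {b5}

φ for v: defs {b6}
  DF⁺ = {b8}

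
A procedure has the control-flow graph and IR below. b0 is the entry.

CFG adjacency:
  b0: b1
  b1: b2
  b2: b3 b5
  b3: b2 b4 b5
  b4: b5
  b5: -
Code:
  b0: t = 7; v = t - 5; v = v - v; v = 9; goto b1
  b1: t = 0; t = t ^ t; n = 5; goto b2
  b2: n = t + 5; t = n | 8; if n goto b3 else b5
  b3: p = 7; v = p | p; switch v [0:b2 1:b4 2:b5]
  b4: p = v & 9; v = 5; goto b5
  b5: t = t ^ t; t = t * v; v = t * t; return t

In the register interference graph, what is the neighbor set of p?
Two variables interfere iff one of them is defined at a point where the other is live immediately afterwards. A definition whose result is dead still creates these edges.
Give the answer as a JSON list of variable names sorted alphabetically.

Answer: ["t"]

Analysis:
def/use:
  b0: {t,v} / ∅
  b1: {n,t} / ∅
  b2: {n,t} / {t}
  b3: {p,v} / ∅
  b4: {p,v} / {v}
  b5: {t,v} / {t,v}

Liveness:
  b0: in=∅ out={v}
  b1: in={v} out={t,v}
  b2: in={t,v} out={t,v}
  b3: in={t} out={t,v}
  b4: in={t,v} out={t,v}
  b5: in={t,v} out=∅

Interfere edges:
  n — {t,v}
  p — {t}
  t — {n,p,v}
  v — {n,t}

N(p) = ["t"]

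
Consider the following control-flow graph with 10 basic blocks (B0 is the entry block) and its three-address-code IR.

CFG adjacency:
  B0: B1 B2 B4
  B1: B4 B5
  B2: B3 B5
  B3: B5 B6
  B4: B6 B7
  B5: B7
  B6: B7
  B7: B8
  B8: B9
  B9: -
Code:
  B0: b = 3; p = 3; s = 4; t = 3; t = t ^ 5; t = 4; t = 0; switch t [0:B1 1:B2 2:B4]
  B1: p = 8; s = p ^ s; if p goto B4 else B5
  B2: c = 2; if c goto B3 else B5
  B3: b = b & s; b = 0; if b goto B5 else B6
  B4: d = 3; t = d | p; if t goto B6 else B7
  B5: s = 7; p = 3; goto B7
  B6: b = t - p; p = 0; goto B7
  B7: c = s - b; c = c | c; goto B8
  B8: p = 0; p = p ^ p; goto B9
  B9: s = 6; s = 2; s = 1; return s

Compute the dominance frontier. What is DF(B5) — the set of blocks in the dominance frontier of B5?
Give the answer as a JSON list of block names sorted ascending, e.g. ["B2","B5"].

idom tree: B1←B0 B2←B0 B3←B2 B4←B0 B5←B0 B6←B0 B7←B0 B8←B7 B9←B8
Dom∩ at merges:
  B4: preds {B0,B1}: {B0} ∩ {B0,B1} = {B0}; idom=B0
  B5: preds {B1,B2,B3}: {B0,B1} ∩ {B0,B2} ∩ {B0,B2,B3} = {B0}; idom=B0
  B6: preds {B3,B4}: {B0,B2,B3} ∩ {B0,B4} = {B0}; idom=B0
  B7: preds {B4,B5,B6}: {B0,B4} ∩ {B0,B5} ∩ {B0,B6} = {B0}; idom=B0

DF derivation:
  B4←B0: walk · to B0
  B4←B1: walk B1 to B0
  B5←B1: walk B1 to B0
  B5←B2: walk B2 to B0
  B5←B3: walk B3→B2 to B0
  B6←B3: walk B3→B2 to B0
  B6←B4: walk B4 to B0
  B7←B4: walk B4 to B0
  B7←B5: walk B5 to B0
  B7←B6: walk B6 to B0
  B0 → ∅
  B1 → {B4,B5}
  B2 → {B5,B6}
  B3 → {B5,B6}
  B4 → {B6,B7}
  B5 → {B7}
  B6 → {B7}
  B7 → ∅
  B8 → ∅
  B9 → ∅

DF(B5) = ["B7"]

Answer: ["B7"]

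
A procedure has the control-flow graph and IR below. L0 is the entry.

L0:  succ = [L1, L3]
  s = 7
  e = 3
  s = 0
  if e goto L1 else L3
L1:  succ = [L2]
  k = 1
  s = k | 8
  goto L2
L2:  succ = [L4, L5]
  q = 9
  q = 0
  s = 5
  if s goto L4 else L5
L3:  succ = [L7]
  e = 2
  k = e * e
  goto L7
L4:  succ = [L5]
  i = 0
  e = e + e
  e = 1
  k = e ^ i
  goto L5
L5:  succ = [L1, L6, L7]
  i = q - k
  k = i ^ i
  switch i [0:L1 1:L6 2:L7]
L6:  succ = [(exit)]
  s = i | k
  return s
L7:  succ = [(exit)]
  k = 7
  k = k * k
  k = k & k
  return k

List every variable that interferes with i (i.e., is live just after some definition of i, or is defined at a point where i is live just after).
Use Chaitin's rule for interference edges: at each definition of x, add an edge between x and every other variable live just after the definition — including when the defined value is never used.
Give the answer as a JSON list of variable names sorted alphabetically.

Answer: ["e", "k", "q"]

Working:
def/use:
  L0: def={e,s} ue=∅
  L1: def={k,s} ue=∅
  L2: def={q,s} ue=∅
  L3: def={e,k} ue=∅
  L4: def={e,i,k} ue={e}
  L5: def={i,k} ue={k,q}
  L6: def={s} ue={i,k}
  L7: def={k} ue=∅

Backward fixpoint:
  L0 li=∅ lo={e}
  L1 li={e} lo={e,k}
  L2 li={e,k} lo={e,k,q}
  L3 li=∅ lo=∅
  L4 li={e,q} lo={e,k,q}
  L5 li={e,k,q} lo={e,i,k}
  L6 li={i,k} lo=∅
  L7 li=∅ lo=∅

Conflict graph:
  e↔{i,k,q,s}
  i↔{e,k,q}
  k↔{e,i,q,s}
  q↔{e,i,k,s}
  s↔{e,k,q}

N(i) = ["e", "k", "q"]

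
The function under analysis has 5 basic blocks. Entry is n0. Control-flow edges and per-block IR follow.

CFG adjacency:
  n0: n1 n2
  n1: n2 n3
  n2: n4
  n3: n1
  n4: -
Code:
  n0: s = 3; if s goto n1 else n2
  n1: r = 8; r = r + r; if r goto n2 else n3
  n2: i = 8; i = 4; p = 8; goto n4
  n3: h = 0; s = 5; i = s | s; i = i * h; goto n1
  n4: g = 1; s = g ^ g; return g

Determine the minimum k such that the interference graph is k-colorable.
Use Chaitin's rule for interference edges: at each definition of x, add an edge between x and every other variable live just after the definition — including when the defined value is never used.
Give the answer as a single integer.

Block summaries:
  n0: def={s} ue=∅
  n1: def={r} ue=∅
  n2: def={i,p} ue=∅
  n3: def={h,i,s} ue=∅
  n4: def={g,s} ue=∅

Liveness:
  live n0: ∅→∅
  live n1: ∅→∅
  live n2: ∅→∅
  live n3: ∅→∅
  live n4: ∅→∅

Interfere edges:
  g: {s}
  h: {i,s}
  i: {h}
  p: ∅
  r: ∅
  s: {g,h}

Chromatic number:
  clique {g,s} ⇒ need ≥ 2
  assign g→r0 h→r0 i→r1 p→r0 r→r0 s→r1 — no edge inside a register ⇒ χ ≤ 2
  χ = 2

Answer: 2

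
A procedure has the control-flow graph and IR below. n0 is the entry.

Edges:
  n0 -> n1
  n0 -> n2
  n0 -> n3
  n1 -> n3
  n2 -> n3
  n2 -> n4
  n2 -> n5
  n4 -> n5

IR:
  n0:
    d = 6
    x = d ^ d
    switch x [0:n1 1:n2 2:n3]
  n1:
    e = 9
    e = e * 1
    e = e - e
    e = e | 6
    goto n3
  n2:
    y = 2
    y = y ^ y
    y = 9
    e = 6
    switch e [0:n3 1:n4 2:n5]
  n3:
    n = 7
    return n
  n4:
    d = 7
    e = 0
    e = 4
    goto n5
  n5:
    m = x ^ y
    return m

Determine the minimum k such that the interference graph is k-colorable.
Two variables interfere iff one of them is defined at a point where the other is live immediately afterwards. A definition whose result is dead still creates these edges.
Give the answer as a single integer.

Answer: 3

Working:
Block summaries:
  n0 def {d,x} use ∅
  n1 def {e} use ∅
  n2 def {e,y} use ∅
  n3 def {n} use ∅
  n4 def {d,e} use ∅
  n5 def {m} use {x,y}

Liveness:
  live n0: ∅→{x}
  live n1: ∅→∅
  live n2: {x}→{x,y}
  live n3: ∅→∅
  live n4: {x,y}→{x,y}
  live n5: {x,y}→∅

Conflict graph:
  d — {x,y}
  e — {x,y}
  m — ∅
  n — ∅
  x — {d,e,y}
  y — {d,e,x}

Colouring:
  lower bound: {d,x,y} mutually conflict ⇒ χ ≥ 3
  3-colouring: c0={m,n,x}  c1={y}  c2={d,e}
  χ = 3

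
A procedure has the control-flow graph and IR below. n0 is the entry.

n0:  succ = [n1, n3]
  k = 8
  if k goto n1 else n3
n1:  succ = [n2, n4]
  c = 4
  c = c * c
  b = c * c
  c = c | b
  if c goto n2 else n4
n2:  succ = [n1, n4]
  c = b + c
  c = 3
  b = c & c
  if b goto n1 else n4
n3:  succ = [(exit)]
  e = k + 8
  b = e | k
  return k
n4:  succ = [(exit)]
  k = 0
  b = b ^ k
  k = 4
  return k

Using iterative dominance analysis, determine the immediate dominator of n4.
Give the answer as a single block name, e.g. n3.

Answer: n1

Analysis:
idom tree: n1←n0 n2←n1 n3←n0 n4←n1
Dom at joins:
  n1: preds {n0,n2}: {n0} ∩ {n0,n1,n2} = {n0}; idom=n0
  n4: preds {n1,n2}: {n0,n1} ∩ {n0,n1,n2} = {n0,n1}; idom=n1

idom(n4) = n1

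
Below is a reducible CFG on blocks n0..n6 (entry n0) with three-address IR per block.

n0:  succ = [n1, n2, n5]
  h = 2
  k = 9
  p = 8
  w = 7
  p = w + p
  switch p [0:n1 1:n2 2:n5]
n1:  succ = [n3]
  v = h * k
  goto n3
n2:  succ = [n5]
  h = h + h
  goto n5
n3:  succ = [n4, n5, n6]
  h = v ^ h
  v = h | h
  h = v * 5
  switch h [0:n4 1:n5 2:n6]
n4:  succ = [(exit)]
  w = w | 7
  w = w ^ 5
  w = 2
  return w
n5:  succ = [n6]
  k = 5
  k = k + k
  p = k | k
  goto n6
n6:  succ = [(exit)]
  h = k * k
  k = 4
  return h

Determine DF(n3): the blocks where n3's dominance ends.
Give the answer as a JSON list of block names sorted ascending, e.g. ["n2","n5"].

idom tree: n1←n0 n2←n0 n3←n1 n4←n3 n5←n0 n6←n0
Join-block Dom:
  n5: preds {n0,n2,n3}: {n0} ∩ {n0,n2} ∩ {n0,n1,n3} = {n0}; idom=n0
  n6: preds {n3,n5}: {n0,n1,n3} ∩ {n0,n5} = {n0}; idom=n0

DF derivation:
  join n5 pred n0: · stop@n0
  join n5 pred n2: n2 stop@n0
  join n5 pred n3: n3→n1 stop@n0
  join n6 pred n3: n3→n1 stop@n0
  join n6 pred n5: n5 stop@n0
  n0 → ∅
  n1 → {n5,n6}
  n2 → {n5}
  n3 → {n5,n6}
  n4 → ∅
  n5 → {n6}
  n6 → ∅

DF(n3) = ["n5", "n6"]

Answer: ["n5", "n6"]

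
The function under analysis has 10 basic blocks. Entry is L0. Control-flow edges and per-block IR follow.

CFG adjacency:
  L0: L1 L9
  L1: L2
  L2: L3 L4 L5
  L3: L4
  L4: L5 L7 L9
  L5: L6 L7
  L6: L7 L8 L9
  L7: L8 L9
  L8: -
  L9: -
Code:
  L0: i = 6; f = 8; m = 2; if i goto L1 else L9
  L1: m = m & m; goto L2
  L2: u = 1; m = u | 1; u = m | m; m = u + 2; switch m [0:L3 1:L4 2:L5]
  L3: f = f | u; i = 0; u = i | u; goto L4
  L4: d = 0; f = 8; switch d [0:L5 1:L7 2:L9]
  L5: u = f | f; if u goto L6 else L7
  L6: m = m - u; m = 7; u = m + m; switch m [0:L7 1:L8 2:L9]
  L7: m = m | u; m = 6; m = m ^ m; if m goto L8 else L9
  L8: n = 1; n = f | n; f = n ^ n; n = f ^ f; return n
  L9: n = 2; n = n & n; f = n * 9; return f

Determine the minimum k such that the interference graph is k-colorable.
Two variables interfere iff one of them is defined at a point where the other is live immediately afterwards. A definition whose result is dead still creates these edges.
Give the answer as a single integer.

Per-block:
  L0: {f,i,m} / ∅
  L1: {m} / {m}
  L2: {m,u} / ∅
  L3: {f,i,u} / {f,u}
  L4: {d,f} / ∅
  L5: {u} / {f}
  L6: {m,u} / {m,u}
  L7: {m} / {m,u}
  L8: {f,n} / {f}
  L9: {f,n} / ∅

Backward fixpoint:
  L0 li=∅ lo={f,m}
  L1 li={f,m} lo={f}
  L2 li={f} lo={f,m,u}
  L3 li={f,m,u} lo={m,u}
  L4 li={m,u} lo={f,m,u}
  L5 li={f,m} lo={f,m,u}
  L6 li={f,m,u} lo={f,m,u}
  L7 li={f,m,u} lo={f}
  L8 li={f} lo=∅
  L9 li=∅ lo=∅

Conflict graph:
  d: {f,m,u}
  f: {d,i,m,n,u}
  i: {f,m,u}
  m: {d,f,i,u}
  n: {f}
  u: {d,f,i,m}

Chromatic number:
  {d,f,m,u} pairwise interfere (4-clique) ⇒ χ ≥ 4
  4-colouring: R0={f}  R1={m,n}  R2={u}  R3={d,i}
  χ = 4

Answer: 4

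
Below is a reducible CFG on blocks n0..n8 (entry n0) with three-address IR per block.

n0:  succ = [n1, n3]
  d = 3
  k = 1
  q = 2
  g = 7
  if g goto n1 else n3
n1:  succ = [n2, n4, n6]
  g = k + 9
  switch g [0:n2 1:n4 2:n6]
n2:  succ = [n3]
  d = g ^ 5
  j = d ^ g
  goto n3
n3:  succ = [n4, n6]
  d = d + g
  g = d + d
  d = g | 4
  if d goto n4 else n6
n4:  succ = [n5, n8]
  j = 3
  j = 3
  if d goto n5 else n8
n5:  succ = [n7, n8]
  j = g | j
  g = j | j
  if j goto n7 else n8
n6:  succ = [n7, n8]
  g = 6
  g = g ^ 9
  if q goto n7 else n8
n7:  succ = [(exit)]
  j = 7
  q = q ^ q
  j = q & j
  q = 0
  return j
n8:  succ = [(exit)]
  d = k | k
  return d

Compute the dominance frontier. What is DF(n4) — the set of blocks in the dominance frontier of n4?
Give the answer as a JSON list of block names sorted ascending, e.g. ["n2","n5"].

Answer: ["n7", "n8"]

Derivation:
idom tree: n1←n0 n2←n1 n3←n0 n4←n0 n5←n4 n6←n0 n7←n0 n8←n0
Dom at joins:
  n3: preds {n0,n2}: {n0} ∩ {n0,n1,n2} = {n0}; idom=n0
  n4: preds {n1,n3}: {n0,n1} ∩ {n0,n3} = {n0}; idom=n0
  n6: preds {n1,n3}: {n0,n1} ∩ {n0,n3} = {n0}; idom=n0
  n7: preds {n5,n6}: {n0,n4,n5} ∩ {n0,n6} = {n0}; idom=n0
  n8: preds {n4,n5,n6}: {n0,n4} ∩ {n0,n4,n5} ∩ {n0,n6} = {n0}; idom=n0

Frontier:
  join n3 pred n0: · stop@n0
  join n3 pred n2: n2→n1 stop@n0
  join n4 pred n1: n1 stop@n0
  join n4 pred n3: n3 stop@n0
  join n6 pred n1: n1 stop@n0
  join n6 pred n3: n3 stop@n0
  join n7 pred n5: n5→n4 stop@n0
  join n7 pred n6: n6 stop@n0
  join n8 pred n4: n4 stop@n0
  join n8 pred n5: n5→n4 stop@n0
  join n8 pred n6: n6 stop@n0
  n0 → ∅
  n1 → {n3,n4,n6}
  n2 → {n3}
  n3 → {n4,n6}
  n4 → {n7,n8}
  n5 → {n7,n8}
  n6 → {n7,n8}
  n7 → ∅
  n8 → ∅

DF(n4) = ["n7", "n8"]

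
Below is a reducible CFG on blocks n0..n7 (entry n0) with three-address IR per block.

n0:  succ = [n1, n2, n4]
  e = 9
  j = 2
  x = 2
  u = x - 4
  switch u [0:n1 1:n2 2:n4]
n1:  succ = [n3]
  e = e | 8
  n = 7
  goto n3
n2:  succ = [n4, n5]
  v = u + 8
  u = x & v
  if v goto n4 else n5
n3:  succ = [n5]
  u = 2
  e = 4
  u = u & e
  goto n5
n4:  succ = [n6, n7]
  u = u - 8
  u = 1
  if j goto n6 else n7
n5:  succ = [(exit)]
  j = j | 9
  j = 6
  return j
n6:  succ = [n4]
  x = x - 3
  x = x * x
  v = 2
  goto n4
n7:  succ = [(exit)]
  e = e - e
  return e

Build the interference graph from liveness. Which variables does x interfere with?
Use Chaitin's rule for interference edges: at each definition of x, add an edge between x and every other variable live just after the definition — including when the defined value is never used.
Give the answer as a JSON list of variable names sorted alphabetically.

def/use:
  n0 def {e,j,u,x} use ∅
  n1 def {e,n} use {e}
  n2 def {u,v} use {u,x}
  n3 def {e,u} use ∅
  n4 def {u} use {j,u}
  n5 def {j} use {j}
  n6 def {v,x} use {x}
  n7 def {e} use {e}

Liveness:
  n0 li=∅ lo={e,j,u,x}
  n1 li={e,j} lo={j}
  n2 li={e,j,u,x} lo={e,j,u,x}
  n3 li={j} lo={j}
  n4 li={e,j,u,x} lo={e,j,u,x}
  n5 li={j} lo=∅
  n6 li={e,j,u,x} lo={e,j,u,x}
  n7 li={e} lo=∅

Interference:
  e — {j,u,v,x}
  j — {e,n,u,v,x}
  n — {j}
  u — {e,j,v,x}
  v — {e,j,u,x}
  x — {e,j,u,v}

N(x) = ["e", "j", "u", "v"]

Answer: ["e", "j", "u", "v"]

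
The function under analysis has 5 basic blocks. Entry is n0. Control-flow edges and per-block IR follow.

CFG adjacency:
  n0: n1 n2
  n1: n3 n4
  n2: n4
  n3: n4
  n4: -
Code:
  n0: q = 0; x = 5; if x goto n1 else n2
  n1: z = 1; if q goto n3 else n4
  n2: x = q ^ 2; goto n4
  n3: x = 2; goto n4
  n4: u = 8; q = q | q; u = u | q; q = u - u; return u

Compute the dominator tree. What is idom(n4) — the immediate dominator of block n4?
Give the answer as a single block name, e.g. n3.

Answer: n0

Analysis:
idom tree: n1←n0 n2←n0 n3←n1 n4←n0
Dom at joins:
  n4: preds {n1,n2,n3}: {n0,n1} ∩ {n0,n2} ∩ {n0,n1,n3} = {n0}; idom=n0

idom(n4) = n0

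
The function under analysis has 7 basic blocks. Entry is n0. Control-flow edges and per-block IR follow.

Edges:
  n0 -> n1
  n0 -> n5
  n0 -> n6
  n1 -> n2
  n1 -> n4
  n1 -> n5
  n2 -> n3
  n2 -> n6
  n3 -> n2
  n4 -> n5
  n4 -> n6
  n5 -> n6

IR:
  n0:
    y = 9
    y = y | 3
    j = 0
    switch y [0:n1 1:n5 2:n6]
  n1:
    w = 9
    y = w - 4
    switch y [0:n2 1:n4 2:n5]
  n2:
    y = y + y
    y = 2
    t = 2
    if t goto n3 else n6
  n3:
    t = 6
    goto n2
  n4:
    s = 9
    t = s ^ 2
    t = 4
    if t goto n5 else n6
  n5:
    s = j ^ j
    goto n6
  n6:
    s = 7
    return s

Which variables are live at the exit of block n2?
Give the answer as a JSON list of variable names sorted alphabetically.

Per-block:
  n0: {j,y} / ∅
  n1: {w,y} / ∅
  n2: {t,y} / {y}
  n3: {t} / ∅
  n4: {s,t} / ∅
  n5: {s} / {j}
  n6: {s} / ∅

Backward fixpoint:
  live n0: ∅→{j}
  live n1: {j}→{j,y}
  live n2: {y}→{y}
  live n3: {y}→{y}
  live n4: {j}→{j}
  live n5: {j}→∅
  live n6: ∅→∅

live-out(n2) = ["y"]

Answer: ["y"]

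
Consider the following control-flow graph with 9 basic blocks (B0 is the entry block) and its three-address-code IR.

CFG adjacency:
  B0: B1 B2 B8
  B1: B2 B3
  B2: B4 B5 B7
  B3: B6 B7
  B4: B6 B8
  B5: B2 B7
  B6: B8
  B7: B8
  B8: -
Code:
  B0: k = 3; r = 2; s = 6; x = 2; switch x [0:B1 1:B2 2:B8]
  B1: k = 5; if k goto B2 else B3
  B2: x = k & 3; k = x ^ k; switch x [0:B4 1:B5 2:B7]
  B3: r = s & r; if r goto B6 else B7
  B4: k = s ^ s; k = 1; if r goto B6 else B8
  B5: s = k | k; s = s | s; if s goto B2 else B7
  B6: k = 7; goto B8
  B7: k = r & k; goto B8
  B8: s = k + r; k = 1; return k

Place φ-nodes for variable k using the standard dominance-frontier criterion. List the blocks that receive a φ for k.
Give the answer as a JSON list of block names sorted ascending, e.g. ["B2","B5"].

Answer: ["B2", "B6", "B7", "B8"]

Derivation:
idom tree: B1←B0 B2←B0 B3←B1 B4←B2 B5←B2 B6←B0 B7←B0 B8←B0
Dom at joins:
  B2: preds {B0,B1,B5}: {B0} ∩ {B0,B1} ∩ {B0,B2,B5} = {B0}; idom=B0
  B6: preds {B3,B4}: {B0,B1,B3} ∩ {B0,B2,B4} = {B0}; idom=B0
  B7: preds {B2,B3,B5}: {B0,B2} ∩ {B0,B1,B3} ∩ {B0,B2,B5} = {B0}; idom=B0
  B8: preds {B0,B4,B6,B7}: {B0} ∩ {B0,B2,B4} ∩ {B0,B6} ∩ {B0,B7} = {B0}; idom=B0

DF derivation:
  join B2 pred B0: · stop@B0
  join B2 pred B1: B1 stop@B0
  join B2 pred B5: B5→B2 stop@B0
  join B6 pred B3: B3→B1 stop@B0
  join B6 pred B4: B4→B2 stop@B0
  join B7 pred B2: B2 stop@B0
  join B7 pred B3: B3→B1 stop@B0
  join B7 pred B5: B5→B2 stop@B0
  join B8 pred B0: · stop@B0
  join B8 pred B4: B4→B2 stop@B0
  join B8 pred B6: B6 stop@B0
  join B8 pred B7: B7 stop@B0
  B0 → ∅
  B1 → {B2,B6,B7}
  B2 → {B2,B6,B7,B8}
  B3 → {B6,B7}
  B4 → {B6,B8}
  B5 → {B2,B7}
  B6 → {B8}
  B7 → {B8}
  B8 → ∅

φ for k: defs {B0,B1,B2,B4,B6,B7,B8}
  DF⁺ = {B2,B6,B7,B8}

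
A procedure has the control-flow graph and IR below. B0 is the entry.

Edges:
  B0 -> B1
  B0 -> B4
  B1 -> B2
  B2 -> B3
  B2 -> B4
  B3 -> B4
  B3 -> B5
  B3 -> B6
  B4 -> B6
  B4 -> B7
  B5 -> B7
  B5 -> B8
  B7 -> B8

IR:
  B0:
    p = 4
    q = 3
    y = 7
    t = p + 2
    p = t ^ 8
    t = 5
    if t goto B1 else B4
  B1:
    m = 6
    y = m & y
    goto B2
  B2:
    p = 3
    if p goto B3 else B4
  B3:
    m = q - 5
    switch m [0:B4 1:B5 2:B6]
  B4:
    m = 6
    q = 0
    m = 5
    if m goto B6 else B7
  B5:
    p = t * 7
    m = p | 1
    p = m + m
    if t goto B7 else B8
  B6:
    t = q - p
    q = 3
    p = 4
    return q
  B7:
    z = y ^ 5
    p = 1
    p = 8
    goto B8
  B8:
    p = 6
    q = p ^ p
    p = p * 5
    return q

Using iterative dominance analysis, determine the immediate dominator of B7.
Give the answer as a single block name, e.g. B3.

Answer: B0

Working:
idom tree: B1←B0 B2←B1 B3←B2 B4←B0 B5←B3 B6←B0 B7←B0 B8←B0
Join-block Dom:
  B4: preds {B0,B2,B3}: {B0} ∩ {B0,B1,B2} ∩ {B0,B1,B2,B3} = {B0}; idom=B0
  B6: preds {B3,B4}: {B0,B1,B2,B3} ∩ {B0,B4} = {B0}; idom=B0
  B7: preds {B4,B5}: {B0,B4} ∩ {B0,B1,B2,B3,B5} = {B0}; idom=B0
  B8: preds {B5,B7}: {B0,B1,B2,B3,B5} ∩ {B0,B7} = {B0}; idom=B0

idom(B7) = B0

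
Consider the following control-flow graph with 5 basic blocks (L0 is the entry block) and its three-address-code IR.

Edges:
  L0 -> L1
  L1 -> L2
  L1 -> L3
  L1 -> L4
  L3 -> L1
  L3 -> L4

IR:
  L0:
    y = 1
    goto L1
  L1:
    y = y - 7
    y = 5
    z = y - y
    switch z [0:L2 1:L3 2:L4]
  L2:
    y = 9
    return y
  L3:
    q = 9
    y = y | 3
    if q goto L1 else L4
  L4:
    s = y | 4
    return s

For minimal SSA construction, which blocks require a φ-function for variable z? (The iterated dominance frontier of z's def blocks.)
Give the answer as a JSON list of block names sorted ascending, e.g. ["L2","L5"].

idom tree: L1←L0 L2←L1 L3←L1 L4←L1
Dom∩ at merges:
  L1: preds {L0,L3}: {L0} ∩ {L0,L1,L3} = {L0}; idom=L0
  L4: preds {L1,L3}: {L0,L1} ∩ {L0,L1,L3} = {L0,L1}; idom=L1

Frontier:
  join L1 pred L0: · stop@L0
  join L1 pred L3: L3→L1 stop@L0
  join L4 pred L1: · stop@L1
  join L4 pred L3: L3 stop@L1
  L0 → ∅
  L1 → {L1}
  L2 → ∅
  L3 → {L1,L4}
  L4 → ∅

φ for z: defs {L1}
  DF⁺ = {L1}

Answer: ["L1"]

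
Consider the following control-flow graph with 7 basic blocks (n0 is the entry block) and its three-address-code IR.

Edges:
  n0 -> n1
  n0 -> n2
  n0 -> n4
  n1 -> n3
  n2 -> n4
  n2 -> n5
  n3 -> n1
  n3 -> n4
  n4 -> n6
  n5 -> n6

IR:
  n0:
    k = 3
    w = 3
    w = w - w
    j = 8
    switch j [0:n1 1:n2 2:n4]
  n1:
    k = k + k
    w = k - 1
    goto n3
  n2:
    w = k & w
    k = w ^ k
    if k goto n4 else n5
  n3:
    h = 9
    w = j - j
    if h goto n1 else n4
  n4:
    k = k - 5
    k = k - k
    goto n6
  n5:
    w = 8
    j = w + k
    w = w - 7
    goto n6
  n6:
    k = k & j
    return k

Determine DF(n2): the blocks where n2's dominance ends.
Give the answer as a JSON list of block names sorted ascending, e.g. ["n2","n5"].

Answer: ["n4", "n6"]

Working:
idom tree: n1←n0 n2←n0 n3←n1 n4←n0 n5←n2 n6←n0
Join-block Dom:
  n1: preds {n0,n3}: {n0} ∩ {n0,n1,n3} = {n0}; idom=n0
  n4: preds {n0,n2,n3}: {n0} ∩ {n0,n2} ∩ {n0,n1,n3} = {n0}; idom=n0
  n6: preds {n4,n5}: {n0,n4} ∩ {n0,n2,n5} = {n0}; idom=n0

Frontier:
  n1←n0: walk · to n0
  n1←n3: walk n3→n1 to n0
  n4←n0: walk · to n0
  n4←n2: walk n2 to n0
  n4←n3: walk n3→n1 to n0
  n6←n4: walk n4 to n0
  n6←n5: walk n5→n2 to n0
  n0 → ∅
  n1 → {n1,n4}
  n2 → {n4,n6}
  n3 → {n1,n4}
  n4 → {n6}
  n5 → {n6}
  n6 → ∅

DF(n2) = ["n4", "n6"]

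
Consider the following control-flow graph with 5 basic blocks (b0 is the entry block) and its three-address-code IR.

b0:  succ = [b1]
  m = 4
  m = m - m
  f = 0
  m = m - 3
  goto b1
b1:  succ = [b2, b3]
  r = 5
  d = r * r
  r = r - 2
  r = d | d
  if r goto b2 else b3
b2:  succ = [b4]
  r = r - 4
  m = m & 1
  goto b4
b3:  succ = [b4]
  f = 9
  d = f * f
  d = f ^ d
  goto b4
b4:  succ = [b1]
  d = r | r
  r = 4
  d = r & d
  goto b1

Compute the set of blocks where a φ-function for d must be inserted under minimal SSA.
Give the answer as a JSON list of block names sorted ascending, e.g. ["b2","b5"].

idom tree: b1←b0 b2←b1 b3←b1 b4←b1
Join-block Dom:
  b1: preds {b0,b4}: {b0} ∩ {b0,b1,b4} = {b0}; idom=b0
  b4: preds {b2,b3}: {b0,b1,b2} ∩ {b0,b1,b3} = {b0,b1}; idom=b1

DF walk-up:
  b1←b0: walk · to b0
  b1←b4: walk b4→b1 to b0
  b4←b2: walk b2 to b1
  b4←b3: walk b3 to b1
  b0 → ∅
  b1 → {b1}
  b2 → {b4}
  b3 → {b4}
  b4 → {b1}

φ for d: defs {b1,b3,b4}
  DF⁺ = {b1,b4}

Answer: ["b1", "b4"]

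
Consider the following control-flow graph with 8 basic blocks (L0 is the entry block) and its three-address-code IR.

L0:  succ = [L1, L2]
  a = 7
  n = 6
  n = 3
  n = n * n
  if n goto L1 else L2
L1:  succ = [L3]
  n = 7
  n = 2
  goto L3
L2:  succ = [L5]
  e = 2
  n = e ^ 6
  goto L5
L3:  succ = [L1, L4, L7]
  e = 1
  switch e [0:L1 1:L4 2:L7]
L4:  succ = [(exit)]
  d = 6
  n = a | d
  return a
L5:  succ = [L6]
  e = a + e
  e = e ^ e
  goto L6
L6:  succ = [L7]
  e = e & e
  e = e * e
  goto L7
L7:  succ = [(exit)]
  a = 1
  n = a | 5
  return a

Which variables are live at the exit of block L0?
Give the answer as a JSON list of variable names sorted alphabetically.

Per-block:
  L0: {a,n} / ∅
  L1: {n} / ∅
  L2: {e,n} / ∅
  L3: {e} / ∅
  L4: {d,n} / {a}
  L5: {e} / {a,e}
  L6: {e} / {e}
  L7: {a,n} / ∅

Backward fixpoint:
  L0 li=∅ lo={a}
  L1 li={a} lo={a}
  L2 li={a} lo={a,e}
  L3 li={a} lo={a}
  L4 li={a} lo=∅
  L5 li={a,e} lo={e}
  L6 li={e} lo=∅
  L7 li=∅ lo=∅

live-out(L0) = ["a"]

Answer: ["a"]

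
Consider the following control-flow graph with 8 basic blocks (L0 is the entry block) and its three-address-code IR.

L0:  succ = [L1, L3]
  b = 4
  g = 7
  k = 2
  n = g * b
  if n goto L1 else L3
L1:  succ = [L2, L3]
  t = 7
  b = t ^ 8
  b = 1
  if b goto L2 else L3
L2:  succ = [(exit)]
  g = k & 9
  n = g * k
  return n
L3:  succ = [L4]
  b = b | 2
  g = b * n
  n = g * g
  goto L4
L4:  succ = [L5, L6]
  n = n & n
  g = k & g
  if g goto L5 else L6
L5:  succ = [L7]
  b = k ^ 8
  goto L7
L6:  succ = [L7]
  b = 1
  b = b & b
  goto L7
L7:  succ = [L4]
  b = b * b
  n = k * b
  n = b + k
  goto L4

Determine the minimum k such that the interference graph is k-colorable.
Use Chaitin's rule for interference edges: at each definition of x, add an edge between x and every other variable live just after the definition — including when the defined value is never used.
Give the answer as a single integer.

Answer: 4

Derivation:
def/use:
  L0 def {b,g,k,n} use ∅
  L1 def {b,t} use ∅
  L2 def {g,n} use {k}
  L3 def {b,g,n} use {b,n}
  L4 def {g,n} use {g,k,n}
  L5 def {b} use {k}
  L6 def {b} use ∅
  L7 def {b,n} use {b,k}

Backward fixpoint:
  live L0: ∅→{b,k,n}
  live L1: {k,n}→{b,k,n}
  live L2: {k}→∅
  live L3: {b,k,n}→{g,k,n}
  live L4: {g,k,n}→{g,k}
  live L5: {g,k}→{b,g,k}
  live L6: {g,k}→{b,g,k}
  live L7: {b,g,k}→{g,k,n}

Interference:
  b: {g,k,n}
  g: {b,k,n}
  k: {b,g,n,t}
  n: {b,g,k,t}
  t: {k,n}

Colouring:
  clique {b,g,k,n} ⇒ need ≥ 4
  assign b→r2 g→r3 k→r0 n→r1 t→r2 — no edge inside a register ⇒ χ ≤ 4
  χ = 4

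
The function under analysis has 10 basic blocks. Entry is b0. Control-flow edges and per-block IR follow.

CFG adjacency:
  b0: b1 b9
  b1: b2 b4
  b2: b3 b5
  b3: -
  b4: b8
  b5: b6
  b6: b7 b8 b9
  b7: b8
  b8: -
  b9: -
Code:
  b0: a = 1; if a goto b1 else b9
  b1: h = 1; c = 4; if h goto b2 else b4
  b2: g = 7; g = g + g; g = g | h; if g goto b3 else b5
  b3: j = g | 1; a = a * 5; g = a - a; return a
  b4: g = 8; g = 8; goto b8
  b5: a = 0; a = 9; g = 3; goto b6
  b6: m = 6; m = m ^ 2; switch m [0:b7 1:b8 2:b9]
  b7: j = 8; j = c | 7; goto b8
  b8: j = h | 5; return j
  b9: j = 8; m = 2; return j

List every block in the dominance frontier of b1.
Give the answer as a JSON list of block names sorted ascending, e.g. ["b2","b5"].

Answer: ["b9"]

Analysis:
idom tree: b1←b0 b2←b1 b3←b2 b4←b1 b5←b2 b6←b5 b7←b6 b8←b1 b9←b0
Dom at joins:
  b8: preds {b4,b6,b7}: {b0,b1,b4} ∩ {b0,b1,b2,b5,b6} ∩ {b0,b1,b2,b5,b6,b7} = {b0,b1}; idom=b1
  b9: preds {b0,b6}: {b0} ∩ {b0,b1,b2,b5,b6} = {b0}; idom=b0

DF derivation:
  b8←b4: walk b4 to b1
  b8←b6: walk b6→b5→b2 to b1
  b8←b7: walk b7→b6→b5→b2 to b1
  b9←b0: walk · to b0
  b9←b6: walk b6→b5→b2→b1 to b0
  DF(b0)=∅
  DF(b1)={b9}
  DF(b2)={b8,b9}
  DF(b3)=∅
  DF(b4)={b8}
  DF(b5)={b8,b9}
  DF(b6)={b8,b9}
  DF(b7)={b8}
  DF(b8)=∅
  DF(b9)=∅

DF(b1) = ["b9"]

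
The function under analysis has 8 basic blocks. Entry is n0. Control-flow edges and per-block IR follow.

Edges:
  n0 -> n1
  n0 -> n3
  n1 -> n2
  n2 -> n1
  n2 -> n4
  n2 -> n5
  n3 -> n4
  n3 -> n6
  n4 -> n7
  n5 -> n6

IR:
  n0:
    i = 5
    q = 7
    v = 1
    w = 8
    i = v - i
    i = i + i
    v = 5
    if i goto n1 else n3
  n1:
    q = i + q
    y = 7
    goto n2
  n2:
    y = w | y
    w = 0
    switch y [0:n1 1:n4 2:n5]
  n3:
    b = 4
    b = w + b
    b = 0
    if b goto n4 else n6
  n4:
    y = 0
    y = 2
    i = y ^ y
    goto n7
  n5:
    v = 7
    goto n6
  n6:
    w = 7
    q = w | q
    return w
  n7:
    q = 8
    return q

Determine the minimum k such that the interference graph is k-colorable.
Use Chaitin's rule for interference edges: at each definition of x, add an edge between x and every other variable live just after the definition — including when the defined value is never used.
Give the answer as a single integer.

Answer: 4

Derivation:
Per-block:
  n0: {i,q,v,w} / ∅
  n1: {q,y} / {i,q}
  n2: {w,y} / {w,y}
  n3: {b} / {w}
  n4: {i,y} / ∅
  n5: {v} / ∅
  n6: {q,w} / {q}
  n7: {q} / ∅

Live sets:
  n0 li=∅ lo={i,q,w}
  n1 li={i,q,w} lo={i,q,w,y}
  n2 li={i,q,w,y} lo={i,q,w}
  n3 li={q,w} lo={q}
  n4 li=∅ lo=∅
  n5 li={q} lo={q}
  n6 li={q} lo=∅
  n7 li=∅ lo=∅

Interfere edges:
  b↔{q,w}
  i↔{q,v,w,y}
  q↔{b,i,v,w,y}
  v↔{i,q,w}
  w↔{b,i,q,v,y}
  y↔{i,q,w}

Chromatic number:
  lower bound: {i,q,v,w} mutually conflict ⇒ χ ≥ 4
  assign b→R2 i→R2 q→R0 v→R3 w→R1 y→R3 — no edge inside a register ⇒ χ ≤ 4
  χ = 4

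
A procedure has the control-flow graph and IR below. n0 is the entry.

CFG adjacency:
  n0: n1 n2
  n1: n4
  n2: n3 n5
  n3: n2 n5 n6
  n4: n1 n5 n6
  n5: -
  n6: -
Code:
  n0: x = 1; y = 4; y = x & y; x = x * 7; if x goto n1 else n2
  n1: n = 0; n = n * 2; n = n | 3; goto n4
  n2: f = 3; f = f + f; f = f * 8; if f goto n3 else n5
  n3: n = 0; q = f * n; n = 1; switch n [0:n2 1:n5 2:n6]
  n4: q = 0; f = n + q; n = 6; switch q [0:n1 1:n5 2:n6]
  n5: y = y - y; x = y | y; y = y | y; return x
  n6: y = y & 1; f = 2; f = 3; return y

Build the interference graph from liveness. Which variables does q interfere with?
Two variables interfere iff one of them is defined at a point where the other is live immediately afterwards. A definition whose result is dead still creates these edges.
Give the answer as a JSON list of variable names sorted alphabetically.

Per-block:
  n0 def {x,y} use ∅
  n1 def {n} use ∅
  n2 def {f} use ∅
  n3 def {n,q} use {f}
  n4 def {f,n,q} use {n}
  n5 def {x,y} use {y}
  n6 def {f,y} use {y}

Liveness:
  n0 li=∅ lo={y}
  n1 li={y} lo={n,y}
  n2 li={y} lo={f,y}
  n3 li={f,y} lo={y}
  n4 li={n,y} lo={y}
  n5 li={y} lo=∅
  n6 li={y} lo=∅

Interference:
  f↔{n,q,y}
  n↔{f,q,y}
  q↔{f,n,y}
  x↔{y}
  y↔{f,n,q,x}

N(q) = ["f", "n", "y"]

Answer: ["f", "n", "y"]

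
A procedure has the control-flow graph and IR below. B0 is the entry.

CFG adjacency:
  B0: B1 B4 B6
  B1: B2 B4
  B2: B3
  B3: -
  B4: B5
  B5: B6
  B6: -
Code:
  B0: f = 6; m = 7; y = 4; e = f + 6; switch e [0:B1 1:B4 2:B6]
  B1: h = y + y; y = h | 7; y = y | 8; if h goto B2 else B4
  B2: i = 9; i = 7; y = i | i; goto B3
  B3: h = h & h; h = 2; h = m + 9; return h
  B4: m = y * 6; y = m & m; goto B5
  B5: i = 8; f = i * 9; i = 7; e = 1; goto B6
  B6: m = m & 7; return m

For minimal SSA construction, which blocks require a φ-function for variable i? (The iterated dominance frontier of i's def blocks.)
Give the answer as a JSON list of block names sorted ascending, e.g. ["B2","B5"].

idom tree: B1←B0 B2←B1 B3←B2 B4←B0 B5←B4 B6←B0
Join-block Dom:
  B4: preds {B0,B1}: {B0} ∩ {B0,B1} = {B0}; idom=B0
  B6: preds {B0,B5}: {B0} ∩ {B0,B4,B5} = {B0}; idom=B0

DF derivation:
  join B4 pred B0: · stop@B0
  join B4 pred B1: B1 stop@B0
  join B6 pred B0: · stop@B0
  join B6 pred B5: B5→B4 stop@B0
  B0: DF=∅
  B1: DF={B4}
  B2: DF=∅
  B3: DF=∅
  B4: DF={B6}
  B5: DF={B6}
  B6: DF=∅

φ for i: defs {B2,B5}
  DF⁺ = {B6}

Answer: ["B6"]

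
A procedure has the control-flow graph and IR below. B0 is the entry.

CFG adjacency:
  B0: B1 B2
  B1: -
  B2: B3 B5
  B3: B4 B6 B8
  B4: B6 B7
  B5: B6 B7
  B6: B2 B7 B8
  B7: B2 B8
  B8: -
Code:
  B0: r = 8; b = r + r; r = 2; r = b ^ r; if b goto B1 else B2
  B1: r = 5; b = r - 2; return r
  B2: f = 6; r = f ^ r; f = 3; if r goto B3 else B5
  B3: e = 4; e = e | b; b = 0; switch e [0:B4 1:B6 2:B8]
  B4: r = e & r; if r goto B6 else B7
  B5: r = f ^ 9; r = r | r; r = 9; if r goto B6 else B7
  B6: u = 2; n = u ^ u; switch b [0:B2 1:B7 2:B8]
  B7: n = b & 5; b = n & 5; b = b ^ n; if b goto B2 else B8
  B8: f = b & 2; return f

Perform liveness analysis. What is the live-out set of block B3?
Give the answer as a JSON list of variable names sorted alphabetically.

Block summaries:
  B0: def={b,r} ue=∅
  B1: def={b,r} ue=∅
  B2: def={f,r} ue={r}
  B3: def={b,e} ue={b}
  B4: def={r} ue={e,r}
  B5: def={r} ue={f}
  B6: def={n,u} ue={b}
  B7: def={b,n} ue={b}
  B8: def={f} ue={b}

Liveness:
  live B0: ∅→{b,r}
  live B1: ∅→∅
  live B2: {b,r}→{b,f,r}
  live B3: {b,r}→{b,e,r}
  live B4: {b,e,r}→{b,r}
  live B5: {b,f}→{b,r}
  live B6: {b,r}→{b,r}
  live B7: {b,r}→{b,r}
  live B8: {b}→∅

live-out(B3) = ["b", "e", "r"]

Answer: ["b", "e", "r"]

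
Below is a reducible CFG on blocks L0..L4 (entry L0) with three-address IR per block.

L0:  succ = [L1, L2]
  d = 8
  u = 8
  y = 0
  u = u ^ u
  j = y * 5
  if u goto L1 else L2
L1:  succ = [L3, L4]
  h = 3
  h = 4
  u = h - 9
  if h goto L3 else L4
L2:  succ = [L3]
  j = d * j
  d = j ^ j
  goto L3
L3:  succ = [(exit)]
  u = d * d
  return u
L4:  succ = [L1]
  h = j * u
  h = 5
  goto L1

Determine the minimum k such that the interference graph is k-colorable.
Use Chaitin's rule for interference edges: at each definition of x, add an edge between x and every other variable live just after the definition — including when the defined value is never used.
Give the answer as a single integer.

Block summaries:
  L0: {d,j,u,y} / ∅
  L1: {h,u} / ∅
  L2: {d,j} / {d,j}
  L3: {u} / {d}
  L4: {h} / {j,u}

Backward fixpoint:
  live L0: ∅→{d,j}
  live L1: {d,j}→{d,j,u}
  live L2: {d,j}→{d}
  live L3: {d}→∅
  live L4: {d,j,u}→{d,j}

Interfere edges:
  d↔{h,j,u,y}
  h↔{d,j,u}
  j↔{d,h,u}
  u↔{d,h,j,y}
  y↔{d,u}

Registers:
  lower bound: {d,h,j,u} mutually conflict ⇒ χ ≥ 4
  4-colouring: r0={d}  r1={u}  r2={h,y}  r3={j}
  χ = 4

Answer: 4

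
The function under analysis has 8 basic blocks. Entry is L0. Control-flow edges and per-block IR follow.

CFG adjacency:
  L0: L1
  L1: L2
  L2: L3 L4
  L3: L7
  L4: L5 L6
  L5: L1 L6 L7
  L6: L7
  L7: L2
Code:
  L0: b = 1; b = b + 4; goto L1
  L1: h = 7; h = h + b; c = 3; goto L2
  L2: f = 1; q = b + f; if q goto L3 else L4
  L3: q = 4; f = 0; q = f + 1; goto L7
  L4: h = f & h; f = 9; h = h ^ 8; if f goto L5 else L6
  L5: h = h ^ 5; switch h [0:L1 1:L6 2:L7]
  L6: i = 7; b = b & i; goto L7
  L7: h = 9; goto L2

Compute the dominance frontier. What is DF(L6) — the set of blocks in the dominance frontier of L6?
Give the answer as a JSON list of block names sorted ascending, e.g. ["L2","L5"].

idom tree: L1←L0 L2←L1 L3←L2 L4←L2 L5←L4 L6←L4 L7←L2
Join-block Dom:
  L1: preds {L0,L5}: {L0} ∩ {L0,L1,L2,L4,L5} = {L0}; idom=L0
  L2: preds {L1,L7}: {L0,L1} ∩ {L0,L1,L2,L7} = {L0,L1}; idom=L1
  L6: preds {L4,L5}: {L0,L1,L2,L4} ∩ {L0,L1,L2,L4,L5} = {L0,L1,L2,L4}; idom=L4
  L7: preds {L3,L5,L6}: {L0,L1,L2,L3} ∩ {L0,L1,L2,L4,L5} ∩ {L0,L1,L2,L4,L6} = {L0,L1,L2}; idom=L2

DF derivation:
  join L1 pred L0: · stop@L0
  join L1 pred L5: L5→L4→L2→L1 stop@L0
  join L2 pred L1: · stop@L1
  join L2 pred L7: L7→L2 stop@L1
  join L6 pred L4: · stop@L4
  join L6 pred L5: L5 stop@L4
  join L7 pred L3: L3 stop@L2
  join L7 pred L5: L5→L4 stop@L2
  join L7 pred L6: L6→L4 stop@L2
  L0 → ∅
  L1 → {L1}
  L2 → {L1,L2}
  L3 → {L7}
  L4 → {L1,L7}
  L5 → {L1,L6,L7}
  L6 → {L7}
  L7 → {L2}

DF(L6) = ["L7"]

Answer: ["L7"]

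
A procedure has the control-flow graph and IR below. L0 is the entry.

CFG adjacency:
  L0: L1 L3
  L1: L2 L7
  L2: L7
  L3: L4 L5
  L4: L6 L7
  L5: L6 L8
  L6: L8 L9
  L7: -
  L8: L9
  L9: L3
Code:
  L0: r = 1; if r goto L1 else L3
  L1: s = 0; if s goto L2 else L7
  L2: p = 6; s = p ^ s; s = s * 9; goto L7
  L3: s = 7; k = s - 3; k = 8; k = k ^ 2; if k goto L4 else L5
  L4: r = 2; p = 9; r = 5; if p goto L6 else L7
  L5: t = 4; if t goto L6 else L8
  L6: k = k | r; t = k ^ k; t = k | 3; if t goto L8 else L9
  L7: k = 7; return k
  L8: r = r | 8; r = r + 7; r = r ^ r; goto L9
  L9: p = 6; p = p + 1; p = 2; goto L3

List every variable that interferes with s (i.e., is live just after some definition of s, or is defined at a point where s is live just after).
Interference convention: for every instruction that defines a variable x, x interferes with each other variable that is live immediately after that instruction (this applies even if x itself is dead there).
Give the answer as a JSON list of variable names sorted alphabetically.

Answer: ["p", "r"]

Derivation:
def/use:
  L0 def {r} use ∅
  L1 def {s} use ∅
  L2 def {p,s} use {s}
  L3 def {k,s} use ∅
  L4 def {p,r} use ∅
  L5 def {t} use ∅
  L6 def {k,t} use {k,r}
  L7 def {k} use ∅
  L8 def {r} use {r}
  L9 def {p} use ∅

Backward fixpoint:
  L0 li=∅ lo={r}
  L1 li=∅ lo={s}
  L2 li={s} lo=∅
  L3 li={r} lo={k,r}
  L4 li={k} lo={k,r}
  L5 li={k,r} lo={k,r}
  L6 li={k,r} lo={r}
  L7 li=∅ lo=∅
  L8 li={r} lo={r}
  L9 li={r} lo={r}

Conflict graph:
  k — {p,r,t}
  p — {k,r,s}
  r — {k,p,s,t}
  s — {p,r}
  t — {k,r}

N(s) = ["p", "r"]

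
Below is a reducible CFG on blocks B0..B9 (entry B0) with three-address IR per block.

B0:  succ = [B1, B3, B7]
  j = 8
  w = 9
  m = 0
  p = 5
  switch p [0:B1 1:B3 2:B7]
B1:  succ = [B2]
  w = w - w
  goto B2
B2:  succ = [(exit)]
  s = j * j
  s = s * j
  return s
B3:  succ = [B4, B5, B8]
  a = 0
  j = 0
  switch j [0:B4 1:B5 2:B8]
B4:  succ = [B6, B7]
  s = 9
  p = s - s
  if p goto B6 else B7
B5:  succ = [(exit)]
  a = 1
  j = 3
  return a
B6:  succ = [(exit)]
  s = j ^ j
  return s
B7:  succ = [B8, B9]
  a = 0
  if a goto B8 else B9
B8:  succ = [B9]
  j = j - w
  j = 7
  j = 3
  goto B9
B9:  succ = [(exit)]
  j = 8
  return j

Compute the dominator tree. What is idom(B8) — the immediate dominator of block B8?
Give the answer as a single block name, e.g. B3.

Answer: B0

Derivation:
idom tree: B1←B0 B2←B1 B3←B0 B4←B3 B5←B3 B6←B4 B7←B0 B8←B0 B9←B0
Dom at joins:
  B7: preds {B0,B4}: {B0} ∩ {B0,B3,B4} = {B0}; idom=B0
  B8: preds {B3,B7}: {B0,B3} ∩ {B0,B7} = {B0}; idom=B0
  B9: preds {B7,B8}: {B0,B7} ∩ {B0,B8} = {B0}; idom=B0

idom(B8) = B0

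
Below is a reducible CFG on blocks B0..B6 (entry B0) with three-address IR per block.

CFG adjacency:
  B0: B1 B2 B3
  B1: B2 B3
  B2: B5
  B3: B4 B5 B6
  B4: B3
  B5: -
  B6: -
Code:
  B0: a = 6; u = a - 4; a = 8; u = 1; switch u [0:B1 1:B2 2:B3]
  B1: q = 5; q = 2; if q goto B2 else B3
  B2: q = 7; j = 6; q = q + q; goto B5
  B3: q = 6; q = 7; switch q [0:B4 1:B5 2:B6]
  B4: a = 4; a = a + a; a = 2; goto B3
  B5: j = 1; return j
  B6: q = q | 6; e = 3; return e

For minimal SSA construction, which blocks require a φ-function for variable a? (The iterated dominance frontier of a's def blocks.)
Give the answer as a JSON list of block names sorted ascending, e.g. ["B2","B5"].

idom tree: B1←B0 B2←B0 B3←B0 B4←B3 B5←B0 B6←B3
Join-block Dom:
  B2: preds {B0,B1}: {B0} ∩ {B0,B1} = {B0}; idom=B0
  B3: preds {B0,B1,B4}: {B0} ∩ {B0,B1} ∩ {B0,B3,B4} = {B0}; idom=B0
  B5: preds {B2,B3}: {B0,B2} ∩ {B0,B3} = {B0}; idom=B0

DF derivation:
  join B2 pred B0: · stop@B0
  join B2 pred B1: B1 stop@B0
  join B3 pred B0: · stop@B0
  join B3 pred B1: B1 stop@B0
  join B3 pred B4: B4→B3 stop@B0
  join B5 pred B2: B2 stop@B0
  join B5 pred B3: B3 stop@B0
  B0 → ∅
  B1 → {B2,B3}
  B2 → {B5}
  B3 → {B3,B5}
  B4 → {B3}
  B5 → ∅
  B6 → ∅

φ for a: defs {B0,B4}
  DF⁺ = {B3,B5}

Answer: ["B3", "B5"]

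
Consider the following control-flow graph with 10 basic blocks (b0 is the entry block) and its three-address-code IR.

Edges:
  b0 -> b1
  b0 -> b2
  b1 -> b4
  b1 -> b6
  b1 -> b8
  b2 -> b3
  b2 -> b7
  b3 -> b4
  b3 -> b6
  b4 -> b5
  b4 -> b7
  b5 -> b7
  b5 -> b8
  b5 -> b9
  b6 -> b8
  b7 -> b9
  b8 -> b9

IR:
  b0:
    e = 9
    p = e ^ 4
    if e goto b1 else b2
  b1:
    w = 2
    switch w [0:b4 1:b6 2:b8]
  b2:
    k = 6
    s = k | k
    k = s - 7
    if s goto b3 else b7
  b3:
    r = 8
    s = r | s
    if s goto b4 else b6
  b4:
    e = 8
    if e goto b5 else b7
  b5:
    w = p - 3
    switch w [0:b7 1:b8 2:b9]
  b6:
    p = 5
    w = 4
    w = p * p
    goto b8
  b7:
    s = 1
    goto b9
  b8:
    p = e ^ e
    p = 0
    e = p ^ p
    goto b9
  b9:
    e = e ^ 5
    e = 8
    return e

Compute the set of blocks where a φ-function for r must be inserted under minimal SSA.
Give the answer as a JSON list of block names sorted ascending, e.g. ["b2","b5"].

Answer: ["b4", "b6", "b7", "b8", "b9"]

Analysis:
idom tree: b1←b0 b2←b0 b3←b2 b4←b0 b5←b4 b6←b0 b7←b0 b8←b0 b9←b0
Dom∩ at merges:
  b4: preds {b1,b3}: {b0,b1} ∩ {b0,b2,b3} = {b0}; idom=b0
  b6: preds {b1,b3}: {b0,b1} ∩ {b0,b2,b3} = {b0}; idom=b0
  b7: preds {b2,b4,b5}: {b0,b2} ∩ {b0,b4} ∩ {b0,b4,b5} = {b0}; idom=b0
  b8: preds {b1,b5,b6}: {b0,b1} ∩ {b0,b4,b5} ∩ {b0,b6} = {b0}; idom=b0
  b9: preds {b5,b7,b8}: {b0,b4,b5} ∩ {b0,b7} ∩ {b0,b8} = {b0}; idom=b0

DF derivation:
  b4←b1: walk b1 to b0
  b4←b3: walk b3→b2 to b0
  b6←b1: walk b1 to b0
  b6←b3: walk b3→b2 to b0
  b7←b2: walk b2 to b0
  b7←b4: walk b4 to b0
  b7←b5: walk b5→b4 to b0
  b8←b1: walk b1 to b0
  b8←b5: walk b5→b4 to b0
  b8←b6: walk b6 to b0
  b9←b5: walk b5→b4 to b0
  b9←b7: walk b7 to b0
  b9←b8: walk b8 to b0
  b0 → ∅
  b1 → {b4,b6,b8}
  b2 → {b4,b6,b7}
  b3 → {b4,b6}
  b4 → {b7,b8,b9}
  b5 → {b7,b8,b9}
  b6 → {b8}
  b7 → {b9}
  b8 → {b9}
  b9 → ∅

φ for r: defs {b3}
  DF⁺ = {b4,b6,b7,b8,b9}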